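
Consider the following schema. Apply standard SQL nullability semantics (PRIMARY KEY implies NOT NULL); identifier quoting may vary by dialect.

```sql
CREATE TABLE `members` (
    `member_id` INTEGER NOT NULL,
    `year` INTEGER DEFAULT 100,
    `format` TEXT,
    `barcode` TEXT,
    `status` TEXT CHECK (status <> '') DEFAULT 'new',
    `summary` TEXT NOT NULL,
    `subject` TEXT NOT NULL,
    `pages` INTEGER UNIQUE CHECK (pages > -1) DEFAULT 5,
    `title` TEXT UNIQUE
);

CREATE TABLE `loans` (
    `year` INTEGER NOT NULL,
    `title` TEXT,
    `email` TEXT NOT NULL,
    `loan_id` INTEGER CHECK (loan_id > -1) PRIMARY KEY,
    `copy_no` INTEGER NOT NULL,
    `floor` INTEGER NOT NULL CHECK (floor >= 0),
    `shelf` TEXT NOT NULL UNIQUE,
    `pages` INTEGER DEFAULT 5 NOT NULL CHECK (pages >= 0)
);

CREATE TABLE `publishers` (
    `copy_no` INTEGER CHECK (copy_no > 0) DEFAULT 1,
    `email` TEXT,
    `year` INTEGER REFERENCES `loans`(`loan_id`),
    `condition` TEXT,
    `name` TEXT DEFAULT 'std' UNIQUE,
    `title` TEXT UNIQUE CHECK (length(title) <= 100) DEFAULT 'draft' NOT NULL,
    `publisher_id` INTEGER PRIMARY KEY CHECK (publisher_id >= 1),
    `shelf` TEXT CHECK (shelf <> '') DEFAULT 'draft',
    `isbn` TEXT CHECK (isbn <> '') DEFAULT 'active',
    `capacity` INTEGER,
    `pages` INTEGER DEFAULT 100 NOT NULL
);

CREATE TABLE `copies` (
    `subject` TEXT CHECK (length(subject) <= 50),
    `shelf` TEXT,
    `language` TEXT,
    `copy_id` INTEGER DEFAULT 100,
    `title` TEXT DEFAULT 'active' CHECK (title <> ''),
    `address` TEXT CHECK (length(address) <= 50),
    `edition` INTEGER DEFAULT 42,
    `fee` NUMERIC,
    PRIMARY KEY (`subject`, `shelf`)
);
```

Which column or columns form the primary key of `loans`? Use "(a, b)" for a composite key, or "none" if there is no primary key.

loan_id

loan_id is declared PRIMARY KEY inline on the column.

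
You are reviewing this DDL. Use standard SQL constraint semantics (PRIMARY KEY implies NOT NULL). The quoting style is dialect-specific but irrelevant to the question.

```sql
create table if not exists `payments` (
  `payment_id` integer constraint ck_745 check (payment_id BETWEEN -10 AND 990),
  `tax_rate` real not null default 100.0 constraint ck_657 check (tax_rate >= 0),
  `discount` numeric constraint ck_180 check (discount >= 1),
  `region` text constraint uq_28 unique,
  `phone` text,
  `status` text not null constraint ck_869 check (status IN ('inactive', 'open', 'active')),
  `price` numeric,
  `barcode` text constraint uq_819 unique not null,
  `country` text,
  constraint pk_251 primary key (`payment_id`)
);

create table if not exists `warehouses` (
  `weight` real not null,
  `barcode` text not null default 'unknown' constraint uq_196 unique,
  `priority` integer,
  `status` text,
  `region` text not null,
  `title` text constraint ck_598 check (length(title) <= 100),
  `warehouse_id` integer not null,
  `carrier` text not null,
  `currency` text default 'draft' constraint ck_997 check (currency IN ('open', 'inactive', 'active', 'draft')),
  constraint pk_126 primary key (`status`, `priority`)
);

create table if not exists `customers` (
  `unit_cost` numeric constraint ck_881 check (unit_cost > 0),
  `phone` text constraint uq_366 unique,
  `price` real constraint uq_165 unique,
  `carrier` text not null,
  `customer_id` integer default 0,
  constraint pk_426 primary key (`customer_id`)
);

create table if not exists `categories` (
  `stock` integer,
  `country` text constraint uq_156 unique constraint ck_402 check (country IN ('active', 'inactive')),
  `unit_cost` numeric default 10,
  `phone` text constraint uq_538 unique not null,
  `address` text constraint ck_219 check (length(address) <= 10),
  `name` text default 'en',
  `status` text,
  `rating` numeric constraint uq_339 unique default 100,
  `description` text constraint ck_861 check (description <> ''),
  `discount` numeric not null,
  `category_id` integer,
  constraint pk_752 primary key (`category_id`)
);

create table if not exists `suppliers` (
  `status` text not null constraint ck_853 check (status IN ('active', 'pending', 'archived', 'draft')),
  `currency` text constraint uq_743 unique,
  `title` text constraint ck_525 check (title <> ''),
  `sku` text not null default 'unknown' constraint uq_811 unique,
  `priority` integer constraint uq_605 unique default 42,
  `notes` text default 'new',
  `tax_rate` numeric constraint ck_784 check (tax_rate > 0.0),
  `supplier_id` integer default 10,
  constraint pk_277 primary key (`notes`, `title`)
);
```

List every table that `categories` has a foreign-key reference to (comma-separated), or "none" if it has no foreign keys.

none

No column in categories has a REFERENCES clause.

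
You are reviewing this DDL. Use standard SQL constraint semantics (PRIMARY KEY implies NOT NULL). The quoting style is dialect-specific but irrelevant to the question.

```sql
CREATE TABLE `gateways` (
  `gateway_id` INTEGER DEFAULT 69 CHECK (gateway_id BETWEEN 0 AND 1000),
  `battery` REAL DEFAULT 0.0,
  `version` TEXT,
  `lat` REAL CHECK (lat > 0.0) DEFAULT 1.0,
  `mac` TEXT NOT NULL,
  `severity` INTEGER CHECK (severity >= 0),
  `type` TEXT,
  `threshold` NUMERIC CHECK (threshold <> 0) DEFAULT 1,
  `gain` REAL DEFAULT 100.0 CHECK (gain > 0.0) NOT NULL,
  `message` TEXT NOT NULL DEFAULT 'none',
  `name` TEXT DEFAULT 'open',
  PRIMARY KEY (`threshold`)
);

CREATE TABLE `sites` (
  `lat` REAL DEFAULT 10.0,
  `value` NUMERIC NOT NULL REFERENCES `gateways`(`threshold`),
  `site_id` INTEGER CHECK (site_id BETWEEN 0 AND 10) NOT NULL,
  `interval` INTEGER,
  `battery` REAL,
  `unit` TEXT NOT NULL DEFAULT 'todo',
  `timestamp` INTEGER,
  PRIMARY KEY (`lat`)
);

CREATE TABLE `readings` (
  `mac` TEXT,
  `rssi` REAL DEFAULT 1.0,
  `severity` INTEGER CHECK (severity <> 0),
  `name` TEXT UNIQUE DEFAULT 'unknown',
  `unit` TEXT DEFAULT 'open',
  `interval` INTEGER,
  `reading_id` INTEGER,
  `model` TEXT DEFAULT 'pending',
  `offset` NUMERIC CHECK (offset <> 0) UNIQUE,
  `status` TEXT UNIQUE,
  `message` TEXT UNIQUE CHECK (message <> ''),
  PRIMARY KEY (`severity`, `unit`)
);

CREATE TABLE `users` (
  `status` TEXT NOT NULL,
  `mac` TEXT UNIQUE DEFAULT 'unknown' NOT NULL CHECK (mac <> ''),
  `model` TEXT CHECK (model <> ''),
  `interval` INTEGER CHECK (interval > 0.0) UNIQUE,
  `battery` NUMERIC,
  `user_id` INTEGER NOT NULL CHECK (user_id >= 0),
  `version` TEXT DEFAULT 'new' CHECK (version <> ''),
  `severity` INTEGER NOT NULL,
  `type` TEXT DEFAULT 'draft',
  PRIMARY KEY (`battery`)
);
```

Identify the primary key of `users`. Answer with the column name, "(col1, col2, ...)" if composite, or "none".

battery

battery is declared PRIMARY KEY as a table-level PRIMARY KEY clause.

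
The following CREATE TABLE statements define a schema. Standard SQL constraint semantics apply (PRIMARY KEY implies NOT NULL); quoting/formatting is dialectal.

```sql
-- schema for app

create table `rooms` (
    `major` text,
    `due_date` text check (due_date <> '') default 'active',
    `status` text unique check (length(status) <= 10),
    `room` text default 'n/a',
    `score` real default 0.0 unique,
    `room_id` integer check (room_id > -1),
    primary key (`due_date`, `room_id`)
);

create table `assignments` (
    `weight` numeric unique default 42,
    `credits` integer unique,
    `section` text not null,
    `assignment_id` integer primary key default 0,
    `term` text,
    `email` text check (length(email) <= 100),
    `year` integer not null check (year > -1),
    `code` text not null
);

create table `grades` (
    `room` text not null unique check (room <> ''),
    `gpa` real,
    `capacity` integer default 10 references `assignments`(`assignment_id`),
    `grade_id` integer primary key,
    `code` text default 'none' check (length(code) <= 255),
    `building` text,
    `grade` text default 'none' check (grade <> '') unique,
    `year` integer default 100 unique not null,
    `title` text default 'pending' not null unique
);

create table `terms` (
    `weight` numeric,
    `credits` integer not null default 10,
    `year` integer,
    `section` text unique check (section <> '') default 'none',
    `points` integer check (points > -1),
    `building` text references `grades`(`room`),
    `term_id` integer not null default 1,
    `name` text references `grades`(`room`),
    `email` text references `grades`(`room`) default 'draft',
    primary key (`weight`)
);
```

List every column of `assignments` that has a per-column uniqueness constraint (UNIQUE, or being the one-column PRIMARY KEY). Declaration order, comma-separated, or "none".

- weight: declared UNIQUE → unique.
- credits: declared UNIQUE → unique.
- section: no UNIQUE or single-column PK constraint.
- assignment_id: single-column PRIMARY KEY → unique.
- term: no UNIQUE or single-column PK constraint.
- email: no UNIQUE or single-column PK constraint.
- year: no UNIQUE or single-column PK constraint.
- code: no UNIQUE or single-column PK constraint.

weight, credits, assignment_id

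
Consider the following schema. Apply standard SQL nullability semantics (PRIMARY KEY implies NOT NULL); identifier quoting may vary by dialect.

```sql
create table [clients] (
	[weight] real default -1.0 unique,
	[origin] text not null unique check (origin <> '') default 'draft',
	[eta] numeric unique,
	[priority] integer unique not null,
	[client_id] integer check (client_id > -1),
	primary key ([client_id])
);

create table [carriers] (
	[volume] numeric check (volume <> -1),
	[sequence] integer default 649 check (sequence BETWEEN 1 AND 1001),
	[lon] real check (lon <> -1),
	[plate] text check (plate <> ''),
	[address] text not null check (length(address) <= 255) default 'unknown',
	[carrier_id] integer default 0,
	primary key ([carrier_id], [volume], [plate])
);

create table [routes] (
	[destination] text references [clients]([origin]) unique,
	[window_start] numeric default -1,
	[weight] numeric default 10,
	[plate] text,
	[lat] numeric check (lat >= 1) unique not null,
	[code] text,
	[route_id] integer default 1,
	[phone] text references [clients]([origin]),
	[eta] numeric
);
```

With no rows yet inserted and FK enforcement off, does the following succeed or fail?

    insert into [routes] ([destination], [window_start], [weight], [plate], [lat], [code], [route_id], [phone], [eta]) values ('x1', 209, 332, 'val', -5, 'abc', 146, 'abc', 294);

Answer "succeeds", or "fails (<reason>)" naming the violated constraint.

fails (CHECK on lat)

The value -5 for lat violates CHECK (lat >= 1).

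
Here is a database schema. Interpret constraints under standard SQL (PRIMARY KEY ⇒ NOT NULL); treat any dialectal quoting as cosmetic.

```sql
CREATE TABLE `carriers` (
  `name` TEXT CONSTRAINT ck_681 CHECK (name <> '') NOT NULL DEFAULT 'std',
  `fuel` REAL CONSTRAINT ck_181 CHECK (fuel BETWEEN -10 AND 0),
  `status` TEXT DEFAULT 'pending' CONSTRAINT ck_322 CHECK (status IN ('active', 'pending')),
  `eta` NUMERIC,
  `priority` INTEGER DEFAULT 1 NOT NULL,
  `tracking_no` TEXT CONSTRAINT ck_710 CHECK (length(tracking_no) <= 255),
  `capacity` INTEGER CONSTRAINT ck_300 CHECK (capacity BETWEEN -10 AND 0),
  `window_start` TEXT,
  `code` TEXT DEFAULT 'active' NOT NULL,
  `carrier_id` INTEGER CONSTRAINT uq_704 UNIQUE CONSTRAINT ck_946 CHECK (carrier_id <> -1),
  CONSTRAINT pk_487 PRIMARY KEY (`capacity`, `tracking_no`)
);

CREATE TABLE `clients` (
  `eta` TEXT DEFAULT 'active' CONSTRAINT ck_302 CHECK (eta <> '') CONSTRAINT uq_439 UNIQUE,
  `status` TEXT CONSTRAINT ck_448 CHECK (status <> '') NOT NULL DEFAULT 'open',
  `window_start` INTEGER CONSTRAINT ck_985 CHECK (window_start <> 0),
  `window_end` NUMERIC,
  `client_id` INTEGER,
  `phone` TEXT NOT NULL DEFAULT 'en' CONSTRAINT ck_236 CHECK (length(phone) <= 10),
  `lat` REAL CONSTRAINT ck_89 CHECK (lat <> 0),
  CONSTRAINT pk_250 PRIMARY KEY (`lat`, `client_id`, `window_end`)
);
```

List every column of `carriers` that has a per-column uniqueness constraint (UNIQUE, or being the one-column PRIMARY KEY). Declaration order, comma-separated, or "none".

carrier_id

- name: no UNIQUE or single-column PK constraint.
- fuel: no UNIQUE or single-column PK constraint.
- status: no UNIQUE or single-column PK constraint.
- eta: no UNIQUE or single-column PK constraint.
- priority: no UNIQUE or single-column PK constraint.
- tracking_no: part of a composite PRIMARY KEY — only the tuple is unique, not this column on its own.
- capacity: part of a composite PRIMARY KEY — only the tuple is unique, not this column on its own.
- window_start: no UNIQUE or single-column PK constraint.
- code: no UNIQUE or single-column PK constraint.
- carrier_id: declared UNIQUE → unique.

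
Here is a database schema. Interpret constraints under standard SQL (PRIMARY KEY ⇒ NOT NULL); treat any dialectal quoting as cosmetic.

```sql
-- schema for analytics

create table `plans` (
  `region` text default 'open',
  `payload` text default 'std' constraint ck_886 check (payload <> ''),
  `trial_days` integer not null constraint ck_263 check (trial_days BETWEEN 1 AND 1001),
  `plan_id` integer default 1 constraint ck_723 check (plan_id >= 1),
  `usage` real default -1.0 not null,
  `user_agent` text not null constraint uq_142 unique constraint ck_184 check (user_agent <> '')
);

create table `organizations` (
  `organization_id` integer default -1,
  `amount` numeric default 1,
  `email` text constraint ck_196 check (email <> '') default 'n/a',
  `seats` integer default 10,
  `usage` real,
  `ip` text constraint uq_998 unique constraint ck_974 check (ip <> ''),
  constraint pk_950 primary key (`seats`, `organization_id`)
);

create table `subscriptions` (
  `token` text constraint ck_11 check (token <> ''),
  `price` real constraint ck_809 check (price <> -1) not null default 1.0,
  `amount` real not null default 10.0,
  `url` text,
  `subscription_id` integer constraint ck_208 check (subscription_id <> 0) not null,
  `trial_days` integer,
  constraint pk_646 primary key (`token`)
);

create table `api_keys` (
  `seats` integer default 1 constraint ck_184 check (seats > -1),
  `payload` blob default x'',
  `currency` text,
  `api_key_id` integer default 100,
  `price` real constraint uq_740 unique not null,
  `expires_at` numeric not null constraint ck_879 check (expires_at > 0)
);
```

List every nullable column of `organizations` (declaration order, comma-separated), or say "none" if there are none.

- organization_id: part of the PRIMARY KEY, which implies NOT NULL → not nullable.
- amount: DEFAULT only fills an omitted column; an explicit NULL is still allowed → nullable.
- email: CHECK does not forbid NULL (a CHECK constraint passes when its expression is NULL) → nullable.
- seats: part of the PRIMARY KEY, which implies NOT NULL → not nullable.
- usage: no NOT NULL constraint applies → nullable.
- ip: CHECK does not forbid NULL (a CHECK constraint passes when its expression is NULL) → nullable.

amount, email, usage, ip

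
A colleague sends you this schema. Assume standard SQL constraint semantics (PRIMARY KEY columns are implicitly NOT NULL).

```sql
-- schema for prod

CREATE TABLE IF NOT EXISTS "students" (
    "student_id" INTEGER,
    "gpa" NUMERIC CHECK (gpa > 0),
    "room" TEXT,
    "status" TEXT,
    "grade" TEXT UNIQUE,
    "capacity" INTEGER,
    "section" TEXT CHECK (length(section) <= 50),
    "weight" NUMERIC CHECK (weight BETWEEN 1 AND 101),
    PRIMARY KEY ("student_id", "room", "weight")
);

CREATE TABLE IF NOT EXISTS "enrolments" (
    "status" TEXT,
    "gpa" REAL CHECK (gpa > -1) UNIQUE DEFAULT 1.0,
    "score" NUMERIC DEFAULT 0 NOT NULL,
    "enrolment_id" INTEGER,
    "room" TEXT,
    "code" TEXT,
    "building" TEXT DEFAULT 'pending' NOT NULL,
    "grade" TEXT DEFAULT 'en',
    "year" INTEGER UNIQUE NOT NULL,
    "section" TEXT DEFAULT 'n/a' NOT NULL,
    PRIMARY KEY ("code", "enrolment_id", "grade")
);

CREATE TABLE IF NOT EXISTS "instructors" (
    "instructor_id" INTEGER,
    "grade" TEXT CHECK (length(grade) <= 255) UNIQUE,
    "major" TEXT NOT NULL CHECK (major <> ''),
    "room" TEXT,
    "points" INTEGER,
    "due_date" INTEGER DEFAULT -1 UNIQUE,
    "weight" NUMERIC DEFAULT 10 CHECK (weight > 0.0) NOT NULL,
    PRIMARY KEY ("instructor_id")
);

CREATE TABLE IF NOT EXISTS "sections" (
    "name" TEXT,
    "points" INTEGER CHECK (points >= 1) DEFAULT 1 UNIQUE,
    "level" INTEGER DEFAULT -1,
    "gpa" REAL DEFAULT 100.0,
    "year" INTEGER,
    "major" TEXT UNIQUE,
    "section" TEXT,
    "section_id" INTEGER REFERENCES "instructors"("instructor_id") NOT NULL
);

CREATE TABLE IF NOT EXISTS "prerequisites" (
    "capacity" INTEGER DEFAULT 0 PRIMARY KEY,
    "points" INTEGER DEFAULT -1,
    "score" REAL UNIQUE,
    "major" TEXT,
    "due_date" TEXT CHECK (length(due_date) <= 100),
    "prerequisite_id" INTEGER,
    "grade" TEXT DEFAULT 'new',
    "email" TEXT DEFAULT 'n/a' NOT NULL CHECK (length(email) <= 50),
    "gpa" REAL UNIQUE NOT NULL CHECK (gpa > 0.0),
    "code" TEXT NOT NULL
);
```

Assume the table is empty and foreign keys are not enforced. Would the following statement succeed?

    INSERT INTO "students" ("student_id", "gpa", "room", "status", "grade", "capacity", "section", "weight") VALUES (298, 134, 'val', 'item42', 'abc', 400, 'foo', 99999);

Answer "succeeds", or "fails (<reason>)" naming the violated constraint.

The value 99999 for weight violates CHECK (weight BETWEEN 1 AND 101).

fails (CHECK on weight)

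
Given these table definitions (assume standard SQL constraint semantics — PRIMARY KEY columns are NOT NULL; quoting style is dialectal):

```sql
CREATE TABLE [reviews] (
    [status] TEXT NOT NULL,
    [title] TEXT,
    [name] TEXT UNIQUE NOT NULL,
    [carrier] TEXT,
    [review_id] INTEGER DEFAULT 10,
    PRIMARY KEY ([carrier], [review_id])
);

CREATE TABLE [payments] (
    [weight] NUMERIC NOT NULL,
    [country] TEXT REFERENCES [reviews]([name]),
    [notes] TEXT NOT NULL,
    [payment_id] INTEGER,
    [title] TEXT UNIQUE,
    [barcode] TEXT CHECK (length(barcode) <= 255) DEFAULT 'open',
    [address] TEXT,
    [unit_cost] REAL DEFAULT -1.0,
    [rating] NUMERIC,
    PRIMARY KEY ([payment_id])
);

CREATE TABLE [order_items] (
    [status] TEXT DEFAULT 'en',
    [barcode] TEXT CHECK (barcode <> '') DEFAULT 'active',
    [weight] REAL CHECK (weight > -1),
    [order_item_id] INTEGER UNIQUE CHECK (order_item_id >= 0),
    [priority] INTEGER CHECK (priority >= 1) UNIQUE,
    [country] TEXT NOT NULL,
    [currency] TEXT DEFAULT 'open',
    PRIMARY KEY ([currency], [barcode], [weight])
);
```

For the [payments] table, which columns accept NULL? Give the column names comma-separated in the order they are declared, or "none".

- weight: declared NOT NULL → not nullable.
- country: a foreign key column may be NULL unless separately constrained → nullable.
- notes: declared NOT NULL → not nullable.
- payment_id: part of the PRIMARY KEY, which implies NOT NULL → not nullable.
- title: UNIQUE does not imply NOT NULL → nullable.
- barcode: CHECK does not forbid NULL (a CHECK constraint passes when its expression is NULL) → nullable.
- address: no NOT NULL constraint applies → nullable.
- unit_cost: DEFAULT only fills an omitted column; an explicit NULL is still allowed → nullable.
- rating: no NOT NULL constraint applies → nullable.

country, title, barcode, address, unit_cost, rating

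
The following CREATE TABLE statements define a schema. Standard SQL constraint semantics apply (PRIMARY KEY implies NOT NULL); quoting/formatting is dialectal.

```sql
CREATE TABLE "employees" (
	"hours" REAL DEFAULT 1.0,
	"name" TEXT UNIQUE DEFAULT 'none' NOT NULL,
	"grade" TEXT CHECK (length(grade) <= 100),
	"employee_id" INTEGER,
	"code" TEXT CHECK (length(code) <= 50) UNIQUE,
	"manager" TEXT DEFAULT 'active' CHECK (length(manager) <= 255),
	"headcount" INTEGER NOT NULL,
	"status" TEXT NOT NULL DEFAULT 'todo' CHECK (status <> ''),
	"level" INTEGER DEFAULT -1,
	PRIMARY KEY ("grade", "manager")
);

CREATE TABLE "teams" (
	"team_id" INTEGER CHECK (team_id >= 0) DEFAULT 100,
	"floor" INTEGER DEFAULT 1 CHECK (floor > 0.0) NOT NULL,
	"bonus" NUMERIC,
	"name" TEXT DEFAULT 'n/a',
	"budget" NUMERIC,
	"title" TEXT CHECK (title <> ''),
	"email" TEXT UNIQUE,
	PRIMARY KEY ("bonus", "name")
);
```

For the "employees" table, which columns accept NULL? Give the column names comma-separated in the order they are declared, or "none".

hours, employee_id, code, level

- hours: DEFAULT only fills an omitted column; an explicit NULL is still allowed → nullable.
- name: declared NOT NULL → not nullable.
- grade: part of the PRIMARY KEY, which implies NOT NULL → not nullable.
- employee_id: no NOT NULL constraint applies → nullable.
- code: CHECK does not forbid NULL (a CHECK constraint passes when its expression is NULL) → nullable.
- manager: part of the PRIMARY KEY, which implies NOT NULL → not nullable.
- headcount: declared NOT NULL → not nullable.
- status: declared NOT NULL → not nullable.
- level: DEFAULT only fills an omitted column; an explicit NULL is still allowed → nullable.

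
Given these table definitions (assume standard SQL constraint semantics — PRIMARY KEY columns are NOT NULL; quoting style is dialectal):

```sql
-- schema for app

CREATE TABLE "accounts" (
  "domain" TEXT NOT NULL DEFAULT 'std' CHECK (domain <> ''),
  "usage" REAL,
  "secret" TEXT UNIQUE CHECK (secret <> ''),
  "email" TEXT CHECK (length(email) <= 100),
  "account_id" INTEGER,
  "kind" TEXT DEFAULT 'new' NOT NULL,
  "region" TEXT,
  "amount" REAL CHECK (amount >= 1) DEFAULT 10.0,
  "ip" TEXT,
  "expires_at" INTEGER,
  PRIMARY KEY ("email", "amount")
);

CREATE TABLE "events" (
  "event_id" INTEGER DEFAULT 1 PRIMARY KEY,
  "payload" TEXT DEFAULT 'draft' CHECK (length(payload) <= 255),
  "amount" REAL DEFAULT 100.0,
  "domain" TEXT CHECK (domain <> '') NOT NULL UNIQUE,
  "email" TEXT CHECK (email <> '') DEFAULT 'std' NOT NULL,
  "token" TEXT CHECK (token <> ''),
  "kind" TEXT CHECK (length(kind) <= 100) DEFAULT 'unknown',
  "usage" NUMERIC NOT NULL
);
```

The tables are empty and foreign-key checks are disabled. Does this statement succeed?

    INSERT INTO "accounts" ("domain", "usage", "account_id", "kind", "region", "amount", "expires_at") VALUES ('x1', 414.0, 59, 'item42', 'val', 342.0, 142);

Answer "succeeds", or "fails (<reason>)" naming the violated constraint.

email is omitted from the column list and has no DEFAULT, so it would receive NULL.
But email is part of the PRIMARY KEY (implied NOT NULL).

fails (NOT NULL on email)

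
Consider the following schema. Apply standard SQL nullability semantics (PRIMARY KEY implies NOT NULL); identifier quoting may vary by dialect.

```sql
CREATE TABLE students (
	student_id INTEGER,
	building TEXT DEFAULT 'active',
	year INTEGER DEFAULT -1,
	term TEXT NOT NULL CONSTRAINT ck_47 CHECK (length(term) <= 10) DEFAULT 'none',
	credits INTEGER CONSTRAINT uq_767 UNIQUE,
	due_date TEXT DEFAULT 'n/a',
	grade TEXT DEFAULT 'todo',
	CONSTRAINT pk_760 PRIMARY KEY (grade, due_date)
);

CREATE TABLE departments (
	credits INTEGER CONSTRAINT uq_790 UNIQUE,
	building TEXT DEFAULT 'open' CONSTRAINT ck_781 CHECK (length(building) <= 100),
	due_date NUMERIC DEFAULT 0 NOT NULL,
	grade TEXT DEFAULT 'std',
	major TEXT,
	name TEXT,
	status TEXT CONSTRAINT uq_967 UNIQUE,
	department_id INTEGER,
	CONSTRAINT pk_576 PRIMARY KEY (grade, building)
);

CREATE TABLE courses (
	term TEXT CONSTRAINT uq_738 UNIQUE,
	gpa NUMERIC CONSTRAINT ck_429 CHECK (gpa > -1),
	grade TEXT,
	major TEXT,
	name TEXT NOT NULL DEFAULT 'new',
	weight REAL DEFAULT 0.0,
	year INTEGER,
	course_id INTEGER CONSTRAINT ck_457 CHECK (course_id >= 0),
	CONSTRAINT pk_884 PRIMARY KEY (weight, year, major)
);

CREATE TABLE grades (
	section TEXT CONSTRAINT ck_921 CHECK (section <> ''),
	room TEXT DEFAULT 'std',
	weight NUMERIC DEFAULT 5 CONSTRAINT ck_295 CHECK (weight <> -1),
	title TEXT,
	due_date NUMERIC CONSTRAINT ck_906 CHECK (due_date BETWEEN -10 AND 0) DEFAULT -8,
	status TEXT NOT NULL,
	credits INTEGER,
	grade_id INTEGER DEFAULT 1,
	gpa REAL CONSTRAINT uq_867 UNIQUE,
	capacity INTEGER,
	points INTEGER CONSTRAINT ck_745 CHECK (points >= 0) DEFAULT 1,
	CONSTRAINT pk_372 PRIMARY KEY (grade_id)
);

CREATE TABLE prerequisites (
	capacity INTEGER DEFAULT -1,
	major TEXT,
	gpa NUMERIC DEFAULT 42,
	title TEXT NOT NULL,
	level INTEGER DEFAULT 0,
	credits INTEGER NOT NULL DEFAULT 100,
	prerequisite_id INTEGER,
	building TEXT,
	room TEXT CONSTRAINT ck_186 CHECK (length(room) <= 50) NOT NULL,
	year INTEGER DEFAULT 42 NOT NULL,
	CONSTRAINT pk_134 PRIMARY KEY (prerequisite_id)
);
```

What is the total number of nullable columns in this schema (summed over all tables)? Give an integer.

students: 4 nullable (student_id, building, year, credits — PK (grade, due_date) and explicit NOT NULL columns excluded).
departments: 5 nullable (credits, major, name, status, department_id — PK (grade, building) and explicit NOT NULL columns excluded).
courses: 4 nullable (term, gpa, grade, course_id — PK (weight, year, major) and explicit NOT NULL columns excluded).
grades: 9 nullable (section, room, weight, title, due_date, credits, gpa, capacity, points — PK (grade_id) and explicit NOT NULL columns excluded).
prerequisites: 5 nullable (capacity, major, gpa, level, building — PK (prerequisite_id) and explicit NOT NULL columns excluded).
Total: 4 + 5 + 4 + 9 + 5 = 27.

27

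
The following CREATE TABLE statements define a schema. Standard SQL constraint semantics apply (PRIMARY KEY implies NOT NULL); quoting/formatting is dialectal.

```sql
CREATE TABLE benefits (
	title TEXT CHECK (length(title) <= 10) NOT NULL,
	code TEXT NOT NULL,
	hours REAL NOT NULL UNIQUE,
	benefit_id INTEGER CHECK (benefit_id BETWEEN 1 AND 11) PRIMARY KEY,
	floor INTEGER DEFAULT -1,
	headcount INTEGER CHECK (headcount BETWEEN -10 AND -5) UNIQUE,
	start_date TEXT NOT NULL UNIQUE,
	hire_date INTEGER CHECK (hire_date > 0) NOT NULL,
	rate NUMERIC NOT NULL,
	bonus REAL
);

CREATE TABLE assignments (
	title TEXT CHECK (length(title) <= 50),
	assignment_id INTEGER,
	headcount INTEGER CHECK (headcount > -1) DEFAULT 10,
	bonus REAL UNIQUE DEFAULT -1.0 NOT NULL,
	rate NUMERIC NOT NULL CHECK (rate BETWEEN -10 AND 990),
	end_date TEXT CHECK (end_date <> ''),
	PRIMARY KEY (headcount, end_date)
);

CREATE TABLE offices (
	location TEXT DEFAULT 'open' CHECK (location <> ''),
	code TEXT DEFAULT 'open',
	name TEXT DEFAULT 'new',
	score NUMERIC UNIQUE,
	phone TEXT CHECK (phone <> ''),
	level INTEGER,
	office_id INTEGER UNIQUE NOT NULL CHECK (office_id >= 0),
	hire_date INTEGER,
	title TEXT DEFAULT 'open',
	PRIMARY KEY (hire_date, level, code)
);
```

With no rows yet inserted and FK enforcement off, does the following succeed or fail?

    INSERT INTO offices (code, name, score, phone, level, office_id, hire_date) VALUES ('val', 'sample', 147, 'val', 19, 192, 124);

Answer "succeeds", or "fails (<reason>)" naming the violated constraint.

succeeds

NOT NULL columns: code is supplied; hire_date is supplied; level is supplied; office_id is supplied.
CHECK constraints: 'val' satisfies (phone <> ''); 192 satisfies (office_id >= 0).
No constraint is violated.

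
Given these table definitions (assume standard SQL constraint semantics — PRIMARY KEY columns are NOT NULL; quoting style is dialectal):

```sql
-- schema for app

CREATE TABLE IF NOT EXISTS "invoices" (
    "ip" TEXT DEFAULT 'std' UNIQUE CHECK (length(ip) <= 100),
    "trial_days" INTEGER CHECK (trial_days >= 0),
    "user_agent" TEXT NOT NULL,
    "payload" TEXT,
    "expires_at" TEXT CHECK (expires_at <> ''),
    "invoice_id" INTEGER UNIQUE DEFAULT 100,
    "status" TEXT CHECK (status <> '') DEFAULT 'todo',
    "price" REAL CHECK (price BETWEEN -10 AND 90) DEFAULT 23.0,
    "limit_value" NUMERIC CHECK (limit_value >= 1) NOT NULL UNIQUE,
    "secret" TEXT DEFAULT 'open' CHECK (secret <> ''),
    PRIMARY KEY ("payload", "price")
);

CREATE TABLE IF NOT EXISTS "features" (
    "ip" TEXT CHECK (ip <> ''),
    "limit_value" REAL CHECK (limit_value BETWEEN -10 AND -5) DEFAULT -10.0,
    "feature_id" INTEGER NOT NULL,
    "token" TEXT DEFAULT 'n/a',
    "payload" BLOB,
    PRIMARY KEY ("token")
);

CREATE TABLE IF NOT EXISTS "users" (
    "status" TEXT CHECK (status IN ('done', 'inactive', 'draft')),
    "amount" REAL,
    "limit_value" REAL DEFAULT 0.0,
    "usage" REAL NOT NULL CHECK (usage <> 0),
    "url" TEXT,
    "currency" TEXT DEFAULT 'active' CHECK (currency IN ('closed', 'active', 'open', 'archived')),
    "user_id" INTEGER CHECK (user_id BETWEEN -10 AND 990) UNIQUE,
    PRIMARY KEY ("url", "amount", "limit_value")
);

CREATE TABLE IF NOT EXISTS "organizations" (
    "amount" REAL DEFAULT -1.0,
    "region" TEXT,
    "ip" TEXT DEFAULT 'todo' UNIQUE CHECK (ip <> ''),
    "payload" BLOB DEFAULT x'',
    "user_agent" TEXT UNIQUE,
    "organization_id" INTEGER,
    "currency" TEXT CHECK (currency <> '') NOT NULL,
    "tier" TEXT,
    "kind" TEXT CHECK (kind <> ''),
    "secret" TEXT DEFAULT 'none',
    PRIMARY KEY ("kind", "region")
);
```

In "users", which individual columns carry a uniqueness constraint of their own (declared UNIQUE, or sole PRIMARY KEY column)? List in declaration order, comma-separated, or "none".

user_id

- status: no UNIQUE or single-column PK constraint.
- amount: part of a composite PRIMARY KEY — only the tuple is unique, not this column on its own.
- limit_value: part of a composite PRIMARY KEY — only the tuple is unique, not this column on its own.
- usage: no UNIQUE or single-column PK constraint.
- url: part of a composite PRIMARY KEY — only the tuple is unique, not this column on its own.
- currency: no UNIQUE or single-column PK constraint.
- user_id: declared UNIQUE → unique.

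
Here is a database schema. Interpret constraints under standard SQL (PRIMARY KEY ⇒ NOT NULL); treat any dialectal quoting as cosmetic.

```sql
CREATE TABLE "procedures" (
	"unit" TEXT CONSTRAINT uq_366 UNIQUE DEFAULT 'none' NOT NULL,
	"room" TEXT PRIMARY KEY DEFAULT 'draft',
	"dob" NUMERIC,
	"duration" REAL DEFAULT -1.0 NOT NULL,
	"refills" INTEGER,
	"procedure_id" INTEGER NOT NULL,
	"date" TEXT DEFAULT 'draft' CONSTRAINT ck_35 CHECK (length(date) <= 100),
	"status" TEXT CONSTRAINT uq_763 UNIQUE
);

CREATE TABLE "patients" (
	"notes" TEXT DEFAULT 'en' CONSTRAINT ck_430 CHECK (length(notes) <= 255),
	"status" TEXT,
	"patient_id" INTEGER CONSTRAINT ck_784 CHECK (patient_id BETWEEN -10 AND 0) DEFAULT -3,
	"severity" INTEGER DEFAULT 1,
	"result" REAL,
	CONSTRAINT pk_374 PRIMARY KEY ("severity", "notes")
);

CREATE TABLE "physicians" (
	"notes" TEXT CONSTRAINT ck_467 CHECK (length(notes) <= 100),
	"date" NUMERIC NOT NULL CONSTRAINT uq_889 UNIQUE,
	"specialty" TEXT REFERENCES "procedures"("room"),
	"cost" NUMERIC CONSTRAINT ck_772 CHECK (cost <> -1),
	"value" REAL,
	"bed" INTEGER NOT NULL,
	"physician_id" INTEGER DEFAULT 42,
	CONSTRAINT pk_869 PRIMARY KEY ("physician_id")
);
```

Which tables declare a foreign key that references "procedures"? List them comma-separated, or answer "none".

- physicians.specialty references procedures(room).

physicians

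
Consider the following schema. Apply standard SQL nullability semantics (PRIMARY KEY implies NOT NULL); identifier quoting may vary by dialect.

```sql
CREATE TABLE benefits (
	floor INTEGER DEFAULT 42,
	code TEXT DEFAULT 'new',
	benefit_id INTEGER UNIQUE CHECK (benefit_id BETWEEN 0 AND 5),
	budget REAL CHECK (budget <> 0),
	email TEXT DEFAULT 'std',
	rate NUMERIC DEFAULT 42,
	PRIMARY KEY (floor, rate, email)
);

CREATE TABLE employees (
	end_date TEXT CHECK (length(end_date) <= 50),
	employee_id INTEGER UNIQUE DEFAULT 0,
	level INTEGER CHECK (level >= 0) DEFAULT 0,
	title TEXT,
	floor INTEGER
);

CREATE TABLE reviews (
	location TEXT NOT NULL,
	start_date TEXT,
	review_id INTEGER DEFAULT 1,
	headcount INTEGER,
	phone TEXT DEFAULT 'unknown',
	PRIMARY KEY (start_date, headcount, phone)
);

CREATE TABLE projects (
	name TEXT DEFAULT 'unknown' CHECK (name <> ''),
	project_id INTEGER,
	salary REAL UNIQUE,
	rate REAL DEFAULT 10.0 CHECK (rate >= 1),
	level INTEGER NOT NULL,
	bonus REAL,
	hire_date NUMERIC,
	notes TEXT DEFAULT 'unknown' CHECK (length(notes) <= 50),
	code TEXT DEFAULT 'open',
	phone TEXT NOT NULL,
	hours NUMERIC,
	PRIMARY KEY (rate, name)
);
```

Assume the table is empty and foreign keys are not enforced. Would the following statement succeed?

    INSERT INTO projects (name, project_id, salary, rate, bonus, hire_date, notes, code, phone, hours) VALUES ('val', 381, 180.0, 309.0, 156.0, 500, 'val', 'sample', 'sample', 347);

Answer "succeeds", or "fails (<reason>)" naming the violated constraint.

fails (NOT NULL on level)

level is omitted from the column list and has no DEFAULT, so it would receive NULL.
But level is declared NOT NULL.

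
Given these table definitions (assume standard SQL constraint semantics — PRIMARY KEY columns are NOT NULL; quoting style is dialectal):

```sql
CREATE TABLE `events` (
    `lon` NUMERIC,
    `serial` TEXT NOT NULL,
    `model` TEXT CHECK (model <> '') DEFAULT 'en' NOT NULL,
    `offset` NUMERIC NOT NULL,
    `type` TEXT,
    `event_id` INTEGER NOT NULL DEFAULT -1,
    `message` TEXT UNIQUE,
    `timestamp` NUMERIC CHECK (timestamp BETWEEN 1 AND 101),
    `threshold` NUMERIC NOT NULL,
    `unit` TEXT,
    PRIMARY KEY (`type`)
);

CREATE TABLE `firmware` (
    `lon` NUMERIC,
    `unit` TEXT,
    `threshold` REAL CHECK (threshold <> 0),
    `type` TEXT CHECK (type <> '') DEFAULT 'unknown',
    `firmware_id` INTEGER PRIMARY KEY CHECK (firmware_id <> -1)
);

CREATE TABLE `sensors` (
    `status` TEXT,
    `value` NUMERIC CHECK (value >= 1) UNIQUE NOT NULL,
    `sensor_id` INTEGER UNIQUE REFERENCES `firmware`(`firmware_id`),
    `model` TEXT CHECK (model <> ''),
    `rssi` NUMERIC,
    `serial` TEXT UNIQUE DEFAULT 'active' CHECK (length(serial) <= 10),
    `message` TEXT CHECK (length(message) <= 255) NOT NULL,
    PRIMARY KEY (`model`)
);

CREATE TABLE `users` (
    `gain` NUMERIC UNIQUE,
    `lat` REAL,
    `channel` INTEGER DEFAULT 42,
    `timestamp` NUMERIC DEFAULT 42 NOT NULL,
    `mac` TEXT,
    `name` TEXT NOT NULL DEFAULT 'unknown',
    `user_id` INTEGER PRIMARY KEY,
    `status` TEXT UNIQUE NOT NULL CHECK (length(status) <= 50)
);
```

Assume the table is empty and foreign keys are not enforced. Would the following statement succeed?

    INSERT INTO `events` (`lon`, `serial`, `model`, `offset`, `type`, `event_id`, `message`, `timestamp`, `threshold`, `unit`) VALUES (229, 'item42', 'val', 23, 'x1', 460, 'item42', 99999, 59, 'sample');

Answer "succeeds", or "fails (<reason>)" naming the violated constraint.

The value 99999 for timestamp violates CHECK (timestamp BETWEEN 1 AND 101).

fails (CHECK on timestamp)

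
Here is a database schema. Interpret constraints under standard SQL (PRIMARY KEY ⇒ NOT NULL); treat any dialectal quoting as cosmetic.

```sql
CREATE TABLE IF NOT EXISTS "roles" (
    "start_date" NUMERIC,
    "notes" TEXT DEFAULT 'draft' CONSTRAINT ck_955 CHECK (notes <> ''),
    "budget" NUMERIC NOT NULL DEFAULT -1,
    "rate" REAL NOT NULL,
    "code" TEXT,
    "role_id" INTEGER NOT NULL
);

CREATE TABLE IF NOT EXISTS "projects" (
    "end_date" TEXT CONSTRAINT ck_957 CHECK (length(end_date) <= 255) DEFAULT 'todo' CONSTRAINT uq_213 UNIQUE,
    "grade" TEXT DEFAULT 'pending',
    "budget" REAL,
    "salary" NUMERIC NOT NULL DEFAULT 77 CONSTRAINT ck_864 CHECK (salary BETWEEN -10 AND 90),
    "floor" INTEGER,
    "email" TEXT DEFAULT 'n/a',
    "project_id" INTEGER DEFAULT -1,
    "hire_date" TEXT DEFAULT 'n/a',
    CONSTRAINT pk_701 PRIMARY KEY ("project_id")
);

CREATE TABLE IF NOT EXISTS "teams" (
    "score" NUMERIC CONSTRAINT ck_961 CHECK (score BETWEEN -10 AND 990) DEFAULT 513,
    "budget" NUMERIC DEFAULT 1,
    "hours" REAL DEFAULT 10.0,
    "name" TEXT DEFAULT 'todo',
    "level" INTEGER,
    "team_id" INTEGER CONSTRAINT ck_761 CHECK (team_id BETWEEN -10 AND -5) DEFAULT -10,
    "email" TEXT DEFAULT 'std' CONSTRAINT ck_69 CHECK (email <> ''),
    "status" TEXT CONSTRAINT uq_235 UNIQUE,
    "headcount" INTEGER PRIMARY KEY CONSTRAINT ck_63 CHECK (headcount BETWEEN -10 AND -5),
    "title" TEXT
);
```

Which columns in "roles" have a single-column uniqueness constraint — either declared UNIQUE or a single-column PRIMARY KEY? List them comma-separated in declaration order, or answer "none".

- start_date: no UNIQUE or single-column PK constraint.
- notes: no UNIQUE or single-column PK constraint.
- budget: no UNIQUE or single-column PK constraint.
- rate: no UNIQUE or single-column PK constraint.
- code: no UNIQUE or single-column PK constraint.
- role_id: no UNIQUE or single-column PK constraint.

none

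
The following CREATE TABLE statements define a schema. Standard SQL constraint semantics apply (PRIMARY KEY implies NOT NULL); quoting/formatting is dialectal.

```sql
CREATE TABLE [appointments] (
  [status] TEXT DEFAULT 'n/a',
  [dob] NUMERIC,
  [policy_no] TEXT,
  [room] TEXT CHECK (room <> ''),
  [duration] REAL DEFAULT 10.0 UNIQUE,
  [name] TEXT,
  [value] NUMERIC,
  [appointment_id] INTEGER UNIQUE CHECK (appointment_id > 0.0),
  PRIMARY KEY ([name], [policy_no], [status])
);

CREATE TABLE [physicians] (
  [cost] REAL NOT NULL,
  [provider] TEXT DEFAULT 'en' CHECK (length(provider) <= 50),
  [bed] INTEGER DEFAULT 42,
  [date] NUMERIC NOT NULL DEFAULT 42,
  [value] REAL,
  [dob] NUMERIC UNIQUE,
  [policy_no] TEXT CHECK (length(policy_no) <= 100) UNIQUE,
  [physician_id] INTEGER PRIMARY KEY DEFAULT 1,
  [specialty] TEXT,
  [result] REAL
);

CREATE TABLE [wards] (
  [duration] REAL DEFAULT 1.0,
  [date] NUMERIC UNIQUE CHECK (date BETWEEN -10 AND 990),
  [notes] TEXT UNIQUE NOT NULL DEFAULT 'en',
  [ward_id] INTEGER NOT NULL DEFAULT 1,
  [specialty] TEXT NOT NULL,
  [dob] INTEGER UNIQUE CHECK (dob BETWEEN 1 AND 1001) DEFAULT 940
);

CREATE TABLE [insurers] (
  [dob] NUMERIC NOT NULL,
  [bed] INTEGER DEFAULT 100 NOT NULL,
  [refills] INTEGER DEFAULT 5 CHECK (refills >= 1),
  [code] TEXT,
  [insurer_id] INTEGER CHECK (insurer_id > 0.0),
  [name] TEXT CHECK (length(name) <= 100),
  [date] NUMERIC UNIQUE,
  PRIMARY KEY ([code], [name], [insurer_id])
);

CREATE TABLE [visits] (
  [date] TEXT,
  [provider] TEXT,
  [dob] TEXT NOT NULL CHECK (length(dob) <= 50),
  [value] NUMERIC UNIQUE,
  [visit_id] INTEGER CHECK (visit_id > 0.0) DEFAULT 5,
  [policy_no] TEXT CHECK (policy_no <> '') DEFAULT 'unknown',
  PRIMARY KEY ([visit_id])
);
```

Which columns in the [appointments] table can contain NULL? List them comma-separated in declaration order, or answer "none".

dob, room, duration, value, appointment_id

- status: part of the PRIMARY KEY, which implies NOT NULL → not nullable.
- dob: no NOT NULL constraint applies → nullable.
- policy_no: part of the PRIMARY KEY, which implies NOT NULL → not nullable.
- room: CHECK does not forbid NULL (a CHECK constraint passes when its expression is NULL) → nullable.
- duration: UNIQUE does not imply NOT NULL → nullable.
- name: part of the PRIMARY KEY, which implies NOT NULL → not nullable.
- value: no NOT NULL constraint applies → nullable.
- appointment_id: CHECK does not forbid NULL (a CHECK constraint passes when its expression is NULL) → nullable.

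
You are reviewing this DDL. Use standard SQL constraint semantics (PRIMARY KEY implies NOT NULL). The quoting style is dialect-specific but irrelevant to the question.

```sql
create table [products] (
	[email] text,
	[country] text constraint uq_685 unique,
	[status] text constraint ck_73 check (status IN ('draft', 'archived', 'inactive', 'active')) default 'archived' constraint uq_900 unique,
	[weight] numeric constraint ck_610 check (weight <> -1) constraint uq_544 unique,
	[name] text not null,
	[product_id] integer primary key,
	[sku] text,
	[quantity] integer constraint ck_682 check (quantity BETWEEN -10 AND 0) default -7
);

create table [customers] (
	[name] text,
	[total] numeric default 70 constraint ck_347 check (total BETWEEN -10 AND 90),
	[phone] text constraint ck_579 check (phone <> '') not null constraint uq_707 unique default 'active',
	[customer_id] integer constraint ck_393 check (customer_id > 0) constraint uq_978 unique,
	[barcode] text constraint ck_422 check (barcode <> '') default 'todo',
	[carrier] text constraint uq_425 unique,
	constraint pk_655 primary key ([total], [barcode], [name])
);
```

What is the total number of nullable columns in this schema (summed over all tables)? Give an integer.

products: 6 nullable (email, country, status, weight, sku, quantity — PK (product_id) and explicit NOT NULL columns excluded).
customers: 2 nullable (customer_id, carrier — PK (total, barcode, name) and explicit NOT NULL columns excluded).
Total: 6 + 2 = 8.

8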